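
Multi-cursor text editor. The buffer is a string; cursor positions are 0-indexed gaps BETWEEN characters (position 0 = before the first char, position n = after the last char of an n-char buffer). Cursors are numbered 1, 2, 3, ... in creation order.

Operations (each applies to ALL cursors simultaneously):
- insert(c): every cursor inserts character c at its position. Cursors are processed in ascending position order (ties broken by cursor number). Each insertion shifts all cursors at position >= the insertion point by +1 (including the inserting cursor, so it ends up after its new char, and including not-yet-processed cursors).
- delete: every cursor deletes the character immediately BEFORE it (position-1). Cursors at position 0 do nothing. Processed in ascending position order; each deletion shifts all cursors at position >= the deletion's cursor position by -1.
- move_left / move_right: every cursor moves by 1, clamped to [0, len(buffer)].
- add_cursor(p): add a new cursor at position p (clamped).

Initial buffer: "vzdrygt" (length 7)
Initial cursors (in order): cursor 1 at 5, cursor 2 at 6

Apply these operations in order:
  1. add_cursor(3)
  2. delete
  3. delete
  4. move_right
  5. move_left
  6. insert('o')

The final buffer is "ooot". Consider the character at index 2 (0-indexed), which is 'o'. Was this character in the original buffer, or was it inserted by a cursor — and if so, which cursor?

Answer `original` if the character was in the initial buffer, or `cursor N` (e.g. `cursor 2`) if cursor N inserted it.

Answer: cursor 3

Derivation:
After op 1 (add_cursor(3)): buffer="vzdrygt" (len 7), cursors c3@3 c1@5 c2@6, authorship .......
After op 2 (delete): buffer="vzrt" (len 4), cursors c3@2 c1@3 c2@3, authorship ....
After op 3 (delete): buffer="t" (len 1), cursors c1@0 c2@0 c3@0, authorship .
After op 4 (move_right): buffer="t" (len 1), cursors c1@1 c2@1 c3@1, authorship .
After op 5 (move_left): buffer="t" (len 1), cursors c1@0 c2@0 c3@0, authorship .
After op 6 (insert('o')): buffer="ooot" (len 4), cursors c1@3 c2@3 c3@3, authorship 123.
Authorship (.=original, N=cursor N): 1 2 3 .
Index 2: author = 3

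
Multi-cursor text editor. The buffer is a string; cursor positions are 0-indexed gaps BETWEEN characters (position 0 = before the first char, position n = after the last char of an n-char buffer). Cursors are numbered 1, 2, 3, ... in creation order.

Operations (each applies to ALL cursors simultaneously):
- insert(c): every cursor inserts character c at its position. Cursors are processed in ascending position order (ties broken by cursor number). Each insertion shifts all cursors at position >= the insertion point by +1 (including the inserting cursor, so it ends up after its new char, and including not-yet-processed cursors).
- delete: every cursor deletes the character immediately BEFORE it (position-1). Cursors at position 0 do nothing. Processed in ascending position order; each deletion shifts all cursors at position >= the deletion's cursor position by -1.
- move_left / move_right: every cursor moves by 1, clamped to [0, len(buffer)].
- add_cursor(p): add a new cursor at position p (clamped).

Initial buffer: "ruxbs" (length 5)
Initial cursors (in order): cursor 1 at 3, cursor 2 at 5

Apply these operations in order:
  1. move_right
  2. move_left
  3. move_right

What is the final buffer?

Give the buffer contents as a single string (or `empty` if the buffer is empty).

Answer: ruxbs

Derivation:
After op 1 (move_right): buffer="ruxbs" (len 5), cursors c1@4 c2@5, authorship .....
After op 2 (move_left): buffer="ruxbs" (len 5), cursors c1@3 c2@4, authorship .....
After op 3 (move_right): buffer="ruxbs" (len 5), cursors c1@4 c2@5, authorship .....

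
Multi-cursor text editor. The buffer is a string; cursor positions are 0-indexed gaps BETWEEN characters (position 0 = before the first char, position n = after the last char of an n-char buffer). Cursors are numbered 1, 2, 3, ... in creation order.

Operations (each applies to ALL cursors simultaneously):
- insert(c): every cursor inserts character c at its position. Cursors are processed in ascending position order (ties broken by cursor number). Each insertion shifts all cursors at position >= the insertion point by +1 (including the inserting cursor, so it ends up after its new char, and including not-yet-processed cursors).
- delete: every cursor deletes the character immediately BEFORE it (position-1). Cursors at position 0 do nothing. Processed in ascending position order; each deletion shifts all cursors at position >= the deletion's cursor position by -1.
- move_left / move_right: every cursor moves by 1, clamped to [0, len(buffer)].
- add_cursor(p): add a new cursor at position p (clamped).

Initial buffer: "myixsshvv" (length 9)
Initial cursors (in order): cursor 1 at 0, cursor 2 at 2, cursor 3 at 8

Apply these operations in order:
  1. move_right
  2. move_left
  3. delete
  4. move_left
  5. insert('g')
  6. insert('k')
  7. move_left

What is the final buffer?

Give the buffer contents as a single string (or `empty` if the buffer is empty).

Answer: ggkkmixssgkhv

Derivation:
After op 1 (move_right): buffer="myixsshvv" (len 9), cursors c1@1 c2@3 c3@9, authorship .........
After op 2 (move_left): buffer="myixsshvv" (len 9), cursors c1@0 c2@2 c3@8, authorship .........
After op 3 (delete): buffer="mixsshv" (len 7), cursors c1@0 c2@1 c3@6, authorship .......
After op 4 (move_left): buffer="mixsshv" (len 7), cursors c1@0 c2@0 c3@5, authorship .......
After op 5 (insert('g')): buffer="ggmixssghv" (len 10), cursors c1@2 c2@2 c3@8, authorship 12.....3..
After op 6 (insert('k')): buffer="ggkkmixssgkhv" (len 13), cursors c1@4 c2@4 c3@11, authorship 1212.....33..
After op 7 (move_left): buffer="ggkkmixssgkhv" (len 13), cursors c1@3 c2@3 c3@10, authorship 1212.....33..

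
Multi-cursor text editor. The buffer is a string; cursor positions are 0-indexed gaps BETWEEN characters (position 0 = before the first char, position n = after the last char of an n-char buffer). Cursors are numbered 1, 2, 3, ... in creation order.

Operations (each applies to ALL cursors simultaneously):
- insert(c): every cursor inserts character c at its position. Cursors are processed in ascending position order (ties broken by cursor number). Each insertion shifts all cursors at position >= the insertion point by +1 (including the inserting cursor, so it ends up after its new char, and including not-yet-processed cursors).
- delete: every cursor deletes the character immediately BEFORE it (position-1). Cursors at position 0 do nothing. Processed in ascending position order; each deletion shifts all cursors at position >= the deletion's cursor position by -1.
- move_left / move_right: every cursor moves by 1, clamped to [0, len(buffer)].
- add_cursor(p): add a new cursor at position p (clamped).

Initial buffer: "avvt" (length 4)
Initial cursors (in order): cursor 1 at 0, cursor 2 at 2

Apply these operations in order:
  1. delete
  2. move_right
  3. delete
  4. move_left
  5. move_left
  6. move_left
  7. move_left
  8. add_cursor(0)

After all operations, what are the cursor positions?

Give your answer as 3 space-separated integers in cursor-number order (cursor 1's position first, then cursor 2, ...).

Answer: 0 0 0

Derivation:
After op 1 (delete): buffer="avt" (len 3), cursors c1@0 c2@1, authorship ...
After op 2 (move_right): buffer="avt" (len 3), cursors c1@1 c2@2, authorship ...
After op 3 (delete): buffer="t" (len 1), cursors c1@0 c2@0, authorship .
After op 4 (move_left): buffer="t" (len 1), cursors c1@0 c2@0, authorship .
After op 5 (move_left): buffer="t" (len 1), cursors c1@0 c2@0, authorship .
After op 6 (move_left): buffer="t" (len 1), cursors c1@0 c2@0, authorship .
After op 7 (move_left): buffer="t" (len 1), cursors c1@0 c2@0, authorship .
After op 8 (add_cursor(0)): buffer="t" (len 1), cursors c1@0 c2@0 c3@0, authorship .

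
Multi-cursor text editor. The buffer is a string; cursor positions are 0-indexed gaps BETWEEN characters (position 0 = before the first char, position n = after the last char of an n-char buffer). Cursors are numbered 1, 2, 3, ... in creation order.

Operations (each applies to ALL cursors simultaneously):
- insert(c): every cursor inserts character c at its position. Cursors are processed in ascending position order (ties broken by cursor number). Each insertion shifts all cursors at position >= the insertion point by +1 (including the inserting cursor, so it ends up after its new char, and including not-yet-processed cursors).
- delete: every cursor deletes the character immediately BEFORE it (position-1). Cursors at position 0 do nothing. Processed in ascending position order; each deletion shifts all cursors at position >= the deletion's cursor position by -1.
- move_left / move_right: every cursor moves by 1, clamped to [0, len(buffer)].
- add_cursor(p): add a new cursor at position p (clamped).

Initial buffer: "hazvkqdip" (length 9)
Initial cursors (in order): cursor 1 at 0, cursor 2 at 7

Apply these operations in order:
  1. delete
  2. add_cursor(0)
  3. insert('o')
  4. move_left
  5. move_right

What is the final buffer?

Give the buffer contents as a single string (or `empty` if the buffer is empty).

After op 1 (delete): buffer="hazvkqip" (len 8), cursors c1@0 c2@6, authorship ........
After op 2 (add_cursor(0)): buffer="hazvkqip" (len 8), cursors c1@0 c3@0 c2@6, authorship ........
After op 3 (insert('o')): buffer="oohazvkqoip" (len 11), cursors c1@2 c3@2 c2@9, authorship 13......2..
After op 4 (move_left): buffer="oohazvkqoip" (len 11), cursors c1@1 c3@1 c2@8, authorship 13......2..
After op 5 (move_right): buffer="oohazvkqoip" (len 11), cursors c1@2 c3@2 c2@9, authorship 13......2..

Answer: oohazvkqoip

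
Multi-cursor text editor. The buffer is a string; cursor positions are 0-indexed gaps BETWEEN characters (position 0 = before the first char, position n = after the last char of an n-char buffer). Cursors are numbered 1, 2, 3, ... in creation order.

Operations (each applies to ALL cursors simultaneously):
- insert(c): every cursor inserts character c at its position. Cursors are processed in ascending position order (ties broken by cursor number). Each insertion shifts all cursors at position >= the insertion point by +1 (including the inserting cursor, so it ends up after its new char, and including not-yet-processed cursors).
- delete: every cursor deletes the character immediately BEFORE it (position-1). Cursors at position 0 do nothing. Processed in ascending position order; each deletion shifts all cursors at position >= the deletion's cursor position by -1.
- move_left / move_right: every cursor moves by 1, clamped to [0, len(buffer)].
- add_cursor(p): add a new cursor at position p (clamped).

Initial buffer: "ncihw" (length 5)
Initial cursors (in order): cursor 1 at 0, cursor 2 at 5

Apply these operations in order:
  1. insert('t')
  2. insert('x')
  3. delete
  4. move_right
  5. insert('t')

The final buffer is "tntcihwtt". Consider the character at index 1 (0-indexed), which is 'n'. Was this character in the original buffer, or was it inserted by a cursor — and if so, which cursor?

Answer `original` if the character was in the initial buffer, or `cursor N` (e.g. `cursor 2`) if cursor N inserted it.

Answer: original

Derivation:
After op 1 (insert('t')): buffer="tncihwt" (len 7), cursors c1@1 c2@7, authorship 1.....2
After op 2 (insert('x')): buffer="txncihwtx" (len 9), cursors c1@2 c2@9, authorship 11.....22
After op 3 (delete): buffer="tncihwt" (len 7), cursors c1@1 c2@7, authorship 1.....2
After op 4 (move_right): buffer="tncihwt" (len 7), cursors c1@2 c2@7, authorship 1.....2
After op 5 (insert('t')): buffer="tntcihwtt" (len 9), cursors c1@3 c2@9, authorship 1.1....22
Authorship (.=original, N=cursor N): 1 . 1 . . . . 2 2
Index 1: author = original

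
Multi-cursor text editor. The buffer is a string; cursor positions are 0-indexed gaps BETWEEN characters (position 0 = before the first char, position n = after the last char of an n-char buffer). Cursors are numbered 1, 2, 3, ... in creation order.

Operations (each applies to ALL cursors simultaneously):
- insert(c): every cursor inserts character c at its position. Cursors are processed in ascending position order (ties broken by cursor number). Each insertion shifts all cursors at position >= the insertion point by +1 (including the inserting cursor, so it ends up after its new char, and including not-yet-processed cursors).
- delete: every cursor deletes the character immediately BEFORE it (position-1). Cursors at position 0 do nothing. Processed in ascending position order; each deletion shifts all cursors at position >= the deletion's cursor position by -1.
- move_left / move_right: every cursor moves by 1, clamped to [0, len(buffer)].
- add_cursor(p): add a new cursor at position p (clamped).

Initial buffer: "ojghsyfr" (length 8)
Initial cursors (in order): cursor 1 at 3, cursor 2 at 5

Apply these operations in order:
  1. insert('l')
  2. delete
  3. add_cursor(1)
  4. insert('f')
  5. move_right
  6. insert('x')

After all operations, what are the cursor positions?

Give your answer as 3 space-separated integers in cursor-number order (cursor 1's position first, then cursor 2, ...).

After op 1 (insert('l')): buffer="ojglhslyfr" (len 10), cursors c1@4 c2@7, authorship ...1..2...
After op 2 (delete): buffer="ojghsyfr" (len 8), cursors c1@3 c2@5, authorship ........
After op 3 (add_cursor(1)): buffer="ojghsyfr" (len 8), cursors c3@1 c1@3 c2@5, authorship ........
After op 4 (insert('f')): buffer="ofjgfhsfyfr" (len 11), cursors c3@2 c1@5 c2@8, authorship .3..1..2...
After op 5 (move_right): buffer="ofjgfhsfyfr" (len 11), cursors c3@3 c1@6 c2@9, authorship .3..1..2...
After op 6 (insert('x')): buffer="ofjxgfhxsfyxfr" (len 14), cursors c3@4 c1@8 c2@12, authorship .3.3.1.1.2.2..

Answer: 8 12 4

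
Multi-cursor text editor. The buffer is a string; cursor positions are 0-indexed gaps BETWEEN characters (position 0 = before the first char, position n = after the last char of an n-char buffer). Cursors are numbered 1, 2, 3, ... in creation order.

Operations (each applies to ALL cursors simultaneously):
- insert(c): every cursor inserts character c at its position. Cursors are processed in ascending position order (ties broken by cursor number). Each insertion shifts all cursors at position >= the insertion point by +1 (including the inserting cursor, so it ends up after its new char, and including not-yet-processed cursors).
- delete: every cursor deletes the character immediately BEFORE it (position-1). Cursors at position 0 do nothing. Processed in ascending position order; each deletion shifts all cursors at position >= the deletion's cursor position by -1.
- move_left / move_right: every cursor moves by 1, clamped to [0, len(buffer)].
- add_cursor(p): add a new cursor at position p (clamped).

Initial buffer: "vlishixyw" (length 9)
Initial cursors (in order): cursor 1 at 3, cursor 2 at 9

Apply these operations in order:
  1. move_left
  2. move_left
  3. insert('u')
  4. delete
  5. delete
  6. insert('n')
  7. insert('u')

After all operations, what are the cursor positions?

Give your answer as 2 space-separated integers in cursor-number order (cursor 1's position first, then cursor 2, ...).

Answer: 2 9

Derivation:
After op 1 (move_left): buffer="vlishixyw" (len 9), cursors c1@2 c2@8, authorship .........
After op 2 (move_left): buffer="vlishixyw" (len 9), cursors c1@1 c2@7, authorship .........
After op 3 (insert('u')): buffer="vulishixuyw" (len 11), cursors c1@2 c2@9, authorship .1......2..
After op 4 (delete): buffer="vlishixyw" (len 9), cursors c1@1 c2@7, authorship .........
After op 5 (delete): buffer="lishiyw" (len 7), cursors c1@0 c2@5, authorship .......
After op 6 (insert('n')): buffer="nlishinyw" (len 9), cursors c1@1 c2@7, authorship 1.....2..
After op 7 (insert('u')): buffer="nulishinuyw" (len 11), cursors c1@2 c2@9, authorship 11.....22..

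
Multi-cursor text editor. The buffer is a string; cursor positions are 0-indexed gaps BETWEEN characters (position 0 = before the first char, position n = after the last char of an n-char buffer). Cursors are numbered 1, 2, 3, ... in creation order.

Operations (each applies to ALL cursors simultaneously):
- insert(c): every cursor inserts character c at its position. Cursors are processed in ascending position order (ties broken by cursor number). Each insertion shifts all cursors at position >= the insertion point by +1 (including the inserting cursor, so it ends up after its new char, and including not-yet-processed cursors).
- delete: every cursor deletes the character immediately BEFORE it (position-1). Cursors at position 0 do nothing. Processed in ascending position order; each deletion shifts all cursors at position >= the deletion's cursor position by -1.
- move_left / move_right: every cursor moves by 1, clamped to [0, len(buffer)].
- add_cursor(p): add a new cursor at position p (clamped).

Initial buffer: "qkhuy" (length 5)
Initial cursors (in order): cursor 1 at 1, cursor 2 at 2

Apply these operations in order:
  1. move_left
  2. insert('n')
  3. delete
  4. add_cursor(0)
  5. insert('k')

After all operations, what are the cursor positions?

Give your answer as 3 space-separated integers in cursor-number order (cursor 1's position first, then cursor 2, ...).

Answer: 2 4 2

Derivation:
After op 1 (move_left): buffer="qkhuy" (len 5), cursors c1@0 c2@1, authorship .....
After op 2 (insert('n')): buffer="nqnkhuy" (len 7), cursors c1@1 c2@3, authorship 1.2....
After op 3 (delete): buffer="qkhuy" (len 5), cursors c1@0 c2@1, authorship .....
After op 4 (add_cursor(0)): buffer="qkhuy" (len 5), cursors c1@0 c3@0 c2@1, authorship .....
After op 5 (insert('k')): buffer="kkqkkhuy" (len 8), cursors c1@2 c3@2 c2@4, authorship 13.2....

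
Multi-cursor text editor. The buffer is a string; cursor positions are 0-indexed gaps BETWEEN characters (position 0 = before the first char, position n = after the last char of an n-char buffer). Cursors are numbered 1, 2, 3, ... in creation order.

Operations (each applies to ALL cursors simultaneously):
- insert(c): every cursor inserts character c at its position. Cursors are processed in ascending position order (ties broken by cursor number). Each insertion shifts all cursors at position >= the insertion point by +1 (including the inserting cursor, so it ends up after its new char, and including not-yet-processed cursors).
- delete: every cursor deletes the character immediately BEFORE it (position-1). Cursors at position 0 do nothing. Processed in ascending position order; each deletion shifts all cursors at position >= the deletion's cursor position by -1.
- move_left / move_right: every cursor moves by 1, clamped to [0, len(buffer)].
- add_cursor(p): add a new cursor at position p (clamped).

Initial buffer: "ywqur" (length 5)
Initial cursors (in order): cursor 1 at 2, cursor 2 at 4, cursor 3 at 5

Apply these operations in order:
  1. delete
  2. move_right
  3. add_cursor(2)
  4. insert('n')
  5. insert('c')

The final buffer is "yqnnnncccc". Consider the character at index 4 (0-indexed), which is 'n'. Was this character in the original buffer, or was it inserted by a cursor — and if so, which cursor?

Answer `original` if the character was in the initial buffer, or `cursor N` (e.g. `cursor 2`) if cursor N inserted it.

After op 1 (delete): buffer="yq" (len 2), cursors c1@1 c2@2 c3@2, authorship ..
After op 2 (move_right): buffer="yq" (len 2), cursors c1@2 c2@2 c3@2, authorship ..
After op 3 (add_cursor(2)): buffer="yq" (len 2), cursors c1@2 c2@2 c3@2 c4@2, authorship ..
After op 4 (insert('n')): buffer="yqnnnn" (len 6), cursors c1@6 c2@6 c3@6 c4@6, authorship ..1234
After op 5 (insert('c')): buffer="yqnnnncccc" (len 10), cursors c1@10 c2@10 c3@10 c4@10, authorship ..12341234
Authorship (.=original, N=cursor N): . . 1 2 3 4 1 2 3 4
Index 4: author = 3

Answer: cursor 3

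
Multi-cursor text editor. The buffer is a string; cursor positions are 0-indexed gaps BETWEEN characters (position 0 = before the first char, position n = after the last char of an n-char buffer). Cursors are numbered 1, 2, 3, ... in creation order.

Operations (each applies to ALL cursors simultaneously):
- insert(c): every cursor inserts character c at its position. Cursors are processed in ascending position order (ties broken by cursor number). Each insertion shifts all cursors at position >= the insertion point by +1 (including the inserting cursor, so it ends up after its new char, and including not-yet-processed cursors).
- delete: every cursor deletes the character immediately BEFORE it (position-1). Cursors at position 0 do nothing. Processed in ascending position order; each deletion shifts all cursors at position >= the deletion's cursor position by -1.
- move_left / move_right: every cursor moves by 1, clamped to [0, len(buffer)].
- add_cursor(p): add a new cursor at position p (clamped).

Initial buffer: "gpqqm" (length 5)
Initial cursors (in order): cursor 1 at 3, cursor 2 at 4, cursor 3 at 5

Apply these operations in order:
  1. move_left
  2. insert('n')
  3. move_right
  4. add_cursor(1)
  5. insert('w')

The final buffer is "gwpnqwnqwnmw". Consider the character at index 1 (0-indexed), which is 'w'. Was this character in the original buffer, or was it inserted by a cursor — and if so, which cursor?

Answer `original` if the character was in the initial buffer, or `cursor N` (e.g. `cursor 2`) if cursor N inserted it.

Answer: cursor 4

Derivation:
After op 1 (move_left): buffer="gpqqm" (len 5), cursors c1@2 c2@3 c3@4, authorship .....
After op 2 (insert('n')): buffer="gpnqnqnm" (len 8), cursors c1@3 c2@5 c3@7, authorship ..1.2.3.
After op 3 (move_right): buffer="gpnqnqnm" (len 8), cursors c1@4 c2@6 c3@8, authorship ..1.2.3.
After op 4 (add_cursor(1)): buffer="gpnqnqnm" (len 8), cursors c4@1 c1@4 c2@6 c3@8, authorship ..1.2.3.
After op 5 (insert('w')): buffer="gwpnqwnqwnmw" (len 12), cursors c4@2 c1@6 c2@9 c3@12, authorship .4.1.12.23.3
Authorship (.=original, N=cursor N): . 4 . 1 . 1 2 . 2 3 . 3
Index 1: author = 4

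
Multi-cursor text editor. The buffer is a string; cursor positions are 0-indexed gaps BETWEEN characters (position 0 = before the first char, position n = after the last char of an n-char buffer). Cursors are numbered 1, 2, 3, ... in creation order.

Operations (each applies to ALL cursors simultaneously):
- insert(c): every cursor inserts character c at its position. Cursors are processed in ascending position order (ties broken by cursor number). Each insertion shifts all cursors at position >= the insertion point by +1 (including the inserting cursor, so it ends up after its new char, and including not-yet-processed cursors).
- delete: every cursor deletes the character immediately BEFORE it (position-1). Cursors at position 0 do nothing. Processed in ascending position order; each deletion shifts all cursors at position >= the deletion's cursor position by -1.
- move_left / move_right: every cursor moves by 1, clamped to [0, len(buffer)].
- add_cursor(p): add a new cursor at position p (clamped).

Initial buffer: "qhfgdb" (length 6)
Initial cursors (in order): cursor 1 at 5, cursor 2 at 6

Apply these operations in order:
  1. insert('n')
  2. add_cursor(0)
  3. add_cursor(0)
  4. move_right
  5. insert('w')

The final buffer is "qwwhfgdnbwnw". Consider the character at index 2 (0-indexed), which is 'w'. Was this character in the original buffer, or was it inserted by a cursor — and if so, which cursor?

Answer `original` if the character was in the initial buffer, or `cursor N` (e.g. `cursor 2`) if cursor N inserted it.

Answer: cursor 4

Derivation:
After op 1 (insert('n')): buffer="qhfgdnbn" (len 8), cursors c1@6 c2@8, authorship .....1.2
After op 2 (add_cursor(0)): buffer="qhfgdnbn" (len 8), cursors c3@0 c1@6 c2@8, authorship .....1.2
After op 3 (add_cursor(0)): buffer="qhfgdnbn" (len 8), cursors c3@0 c4@0 c1@6 c2@8, authorship .....1.2
After op 4 (move_right): buffer="qhfgdnbn" (len 8), cursors c3@1 c4@1 c1@7 c2@8, authorship .....1.2
After op 5 (insert('w')): buffer="qwwhfgdnbwnw" (len 12), cursors c3@3 c4@3 c1@10 c2@12, authorship .34....1.122
Authorship (.=original, N=cursor N): . 3 4 . . . . 1 . 1 2 2
Index 2: author = 4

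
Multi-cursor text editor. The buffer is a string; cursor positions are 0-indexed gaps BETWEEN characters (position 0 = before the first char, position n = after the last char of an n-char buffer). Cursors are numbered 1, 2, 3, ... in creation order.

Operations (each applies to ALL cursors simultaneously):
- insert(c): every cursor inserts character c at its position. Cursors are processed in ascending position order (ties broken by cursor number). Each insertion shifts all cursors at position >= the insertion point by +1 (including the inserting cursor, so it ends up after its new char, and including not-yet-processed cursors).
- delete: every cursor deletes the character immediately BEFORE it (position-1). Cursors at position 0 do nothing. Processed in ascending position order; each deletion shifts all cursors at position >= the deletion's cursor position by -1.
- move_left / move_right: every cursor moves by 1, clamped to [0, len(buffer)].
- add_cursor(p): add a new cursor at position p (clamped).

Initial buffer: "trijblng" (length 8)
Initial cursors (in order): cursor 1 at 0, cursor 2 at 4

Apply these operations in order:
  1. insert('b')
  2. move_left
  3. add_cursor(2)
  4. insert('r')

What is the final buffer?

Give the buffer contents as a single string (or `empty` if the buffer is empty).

Answer: rbtrrijrbblng

Derivation:
After op 1 (insert('b')): buffer="btrijbblng" (len 10), cursors c1@1 c2@6, authorship 1....2....
After op 2 (move_left): buffer="btrijbblng" (len 10), cursors c1@0 c2@5, authorship 1....2....
After op 3 (add_cursor(2)): buffer="btrijbblng" (len 10), cursors c1@0 c3@2 c2@5, authorship 1....2....
After op 4 (insert('r')): buffer="rbtrrijrbblng" (len 13), cursors c1@1 c3@4 c2@8, authorship 11.3...22....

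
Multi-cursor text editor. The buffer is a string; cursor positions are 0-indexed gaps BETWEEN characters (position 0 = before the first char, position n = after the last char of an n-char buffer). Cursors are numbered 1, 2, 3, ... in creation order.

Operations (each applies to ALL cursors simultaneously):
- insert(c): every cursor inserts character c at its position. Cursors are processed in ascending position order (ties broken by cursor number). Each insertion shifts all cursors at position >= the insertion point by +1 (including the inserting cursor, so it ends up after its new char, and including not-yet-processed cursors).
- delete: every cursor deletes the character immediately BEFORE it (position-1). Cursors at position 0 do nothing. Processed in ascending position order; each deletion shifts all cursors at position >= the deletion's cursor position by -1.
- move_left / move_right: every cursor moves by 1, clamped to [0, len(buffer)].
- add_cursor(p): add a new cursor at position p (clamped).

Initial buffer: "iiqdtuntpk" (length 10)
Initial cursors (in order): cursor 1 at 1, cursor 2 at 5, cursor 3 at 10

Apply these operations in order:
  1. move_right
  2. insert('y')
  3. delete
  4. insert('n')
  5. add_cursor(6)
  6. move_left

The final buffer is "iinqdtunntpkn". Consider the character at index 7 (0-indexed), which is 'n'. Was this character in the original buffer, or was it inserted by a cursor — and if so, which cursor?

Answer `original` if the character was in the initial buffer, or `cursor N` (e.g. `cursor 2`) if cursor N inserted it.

After op 1 (move_right): buffer="iiqdtuntpk" (len 10), cursors c1@2 c2@6 c3@10, authorship ..........
After op 2 (insert('y')): buffer="iiyqdtuyntpky" (len 13), cursors c1@3 c2@8 c3@13, authorship ..1....2....3
After op 3 (delete): buffer="iiqdtuntpk" (len 10), cursors c1@2 c2@6 c3@10, authorship ..........
After op 4 (insert('n')): buffer="iinqdtunntpkn" (len 13), cursors c1@3 c2@8 c3@13, authorship ..1....2....3
After op 5 (add_cursor(6)): buffer="iinqdtunntpkn" (len 13), cursors c1@3 c4@6 c2@8 c3@13, authorship ..1....2....3
After op 6 (move_left): buffer="iinqdtunntpkn" (len 13), cursors c1@2 c4@5 c2@7 c3@12, authorship ..1....2....3
Authorship (.=original, N=cursor N): . . 1 . . . . 2 . . . . 3
Index 7: author = 2

Answer: cursor 2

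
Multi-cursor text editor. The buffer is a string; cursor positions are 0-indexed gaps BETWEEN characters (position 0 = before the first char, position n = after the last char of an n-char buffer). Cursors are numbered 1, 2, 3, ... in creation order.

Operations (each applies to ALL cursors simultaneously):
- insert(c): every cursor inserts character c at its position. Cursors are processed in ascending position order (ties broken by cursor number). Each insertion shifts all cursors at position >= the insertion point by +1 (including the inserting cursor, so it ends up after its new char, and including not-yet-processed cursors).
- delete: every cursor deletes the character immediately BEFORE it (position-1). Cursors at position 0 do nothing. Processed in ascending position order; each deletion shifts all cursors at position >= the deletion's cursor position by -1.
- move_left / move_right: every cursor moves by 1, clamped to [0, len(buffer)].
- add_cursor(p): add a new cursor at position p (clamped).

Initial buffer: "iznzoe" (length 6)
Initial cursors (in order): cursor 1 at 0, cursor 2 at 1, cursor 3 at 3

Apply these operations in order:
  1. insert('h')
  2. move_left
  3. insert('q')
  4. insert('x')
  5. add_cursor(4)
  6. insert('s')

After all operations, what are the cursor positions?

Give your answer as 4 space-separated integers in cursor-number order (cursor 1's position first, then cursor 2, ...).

After op 1 (insert('h')): buffer="hihznhzoe" (len 9), cursors c1@1 c2@3 c3@6, authorship 1.2..3...
After op 2 (move_left): buffer="hihznhzoe" (len 9), cursors c1@0 c2@2 c3@5, authorship 1.2..3...
After op 3 (insert('q')): buffer="qhiqhznqhzoe" (len 12), cursors c1@1 c2@4 c3@8, authorship 11.22..33...
After op 4 (insert('x')): buffer="qxhiqxhznqxhzoe" (len 15), cursors c1@2 c2@6 c3@11, authorship 111.222..333...
After op 5 (add_cursor(4)): buffer="qxhiqxhznqxhzoe" (len 15), cursors c1@2 c4@4 c2@6 c3@11, authorship 111.222..333...
After op 6 (insert('s')): buffer="qxshisqxshznqxshzoe" (len 19), cursors c1@3 c4@6 c2@9 c3@15, authorship 1111.42222..3333...

Answer: 3 9 15 6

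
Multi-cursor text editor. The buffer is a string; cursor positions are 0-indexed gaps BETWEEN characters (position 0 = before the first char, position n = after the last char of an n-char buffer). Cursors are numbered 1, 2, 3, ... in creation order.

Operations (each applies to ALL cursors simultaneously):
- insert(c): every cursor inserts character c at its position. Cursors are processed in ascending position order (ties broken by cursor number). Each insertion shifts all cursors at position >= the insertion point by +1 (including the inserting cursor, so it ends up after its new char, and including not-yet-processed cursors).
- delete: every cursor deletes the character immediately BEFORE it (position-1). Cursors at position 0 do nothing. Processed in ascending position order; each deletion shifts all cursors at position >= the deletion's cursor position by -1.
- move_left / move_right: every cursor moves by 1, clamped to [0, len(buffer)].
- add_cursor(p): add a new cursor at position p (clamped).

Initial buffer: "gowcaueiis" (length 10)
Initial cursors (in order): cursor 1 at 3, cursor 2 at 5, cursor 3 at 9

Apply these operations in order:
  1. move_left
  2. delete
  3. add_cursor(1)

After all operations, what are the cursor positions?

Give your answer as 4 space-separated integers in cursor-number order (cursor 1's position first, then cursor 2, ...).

Answer: 1 2 5 1

Derivation:
After op 1 (move_left): buffer="gowcaueiis" (len 10), cursors c1@2 c2@4 c3@8, authorship ..........
After op 2 (delete): buffer="gwaueis" (len 7), cursors c1@1 c2@2 c3@5, authorship .......
After op 3 (add_cursor(1)): buffer="gwaueis" (len 7), cursors c1@1 c4@1 c2@2 c3@5, authorship .......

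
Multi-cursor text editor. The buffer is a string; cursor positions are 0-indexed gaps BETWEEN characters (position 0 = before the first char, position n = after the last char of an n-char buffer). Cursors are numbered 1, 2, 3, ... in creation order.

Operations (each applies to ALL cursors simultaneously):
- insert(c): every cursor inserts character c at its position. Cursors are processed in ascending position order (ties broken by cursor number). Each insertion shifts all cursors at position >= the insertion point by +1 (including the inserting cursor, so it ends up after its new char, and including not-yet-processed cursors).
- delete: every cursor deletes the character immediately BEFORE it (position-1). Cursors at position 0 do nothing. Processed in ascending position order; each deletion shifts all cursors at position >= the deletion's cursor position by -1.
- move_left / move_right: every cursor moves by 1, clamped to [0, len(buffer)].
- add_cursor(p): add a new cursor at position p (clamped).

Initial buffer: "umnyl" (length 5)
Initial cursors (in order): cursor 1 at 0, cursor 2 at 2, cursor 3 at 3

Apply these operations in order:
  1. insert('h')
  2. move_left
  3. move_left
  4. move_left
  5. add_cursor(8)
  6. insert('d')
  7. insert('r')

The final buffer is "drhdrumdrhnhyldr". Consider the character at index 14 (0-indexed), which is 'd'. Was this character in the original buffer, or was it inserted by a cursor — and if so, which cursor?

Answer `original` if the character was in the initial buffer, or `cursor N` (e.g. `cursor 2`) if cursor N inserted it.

After op 1 (insert('h')): buffer="humhnhyl" (len 8), cursors c1@1 c2@4 c3@6, authorship 1..2.3..
After op 2 (move_left): buffer="humhnhyl" (len 8), cursors c1@0 c2@3 c3@5, authorship 1..2.3..
After op 3 (move_left): buffer="humhnhyl" (len 8), cursors c1@0 c2@2 c3@4, authorship 1..2.3..
After op 4 (move_left): buffer="humhnhyl" (len 8), cursors c1@0 c2@1 c3@3, authorship 1..2.3..
After op 5 (add_cursor(8)): buffer="humhnhyl" (len 8), cursors c1@0 c2@1 c3@3 c4@8, authorship 1..2.3..
After op 6 (insert('d')): buffer="dhdumdhnhyld" (len 12), cursors c1@1 c2@3 c3@6 c4@12, authorship 112..32.3..4
After op 7 (insert('r')): buffer="drhdrumdrhnhyldr" (len 16), cursors c1@2 c2@5 c3@9 c4@16, authorship 11122..332.3..44
Authorship (.=original, N=cursor N): 1 1 1 2 2 . . 3 3 2 . 3 . . 4 4
Index 14: author = 4

Answer: cursor 4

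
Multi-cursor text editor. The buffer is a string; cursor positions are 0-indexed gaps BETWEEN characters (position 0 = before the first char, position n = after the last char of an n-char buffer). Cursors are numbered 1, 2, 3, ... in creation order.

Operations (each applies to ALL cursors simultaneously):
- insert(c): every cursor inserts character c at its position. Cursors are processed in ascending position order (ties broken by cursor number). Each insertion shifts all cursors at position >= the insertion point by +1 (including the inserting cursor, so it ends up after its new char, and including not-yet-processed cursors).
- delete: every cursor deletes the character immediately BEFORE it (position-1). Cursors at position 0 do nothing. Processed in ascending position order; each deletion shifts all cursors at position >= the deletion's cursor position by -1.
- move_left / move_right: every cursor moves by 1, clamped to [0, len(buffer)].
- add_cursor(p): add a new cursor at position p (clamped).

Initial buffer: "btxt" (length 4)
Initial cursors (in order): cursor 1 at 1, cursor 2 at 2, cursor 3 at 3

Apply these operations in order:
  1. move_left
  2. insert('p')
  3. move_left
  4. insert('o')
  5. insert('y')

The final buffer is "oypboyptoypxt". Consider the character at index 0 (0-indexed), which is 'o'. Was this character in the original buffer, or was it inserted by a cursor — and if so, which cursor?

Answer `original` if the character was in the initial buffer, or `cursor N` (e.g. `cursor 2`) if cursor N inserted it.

After op 1 (move_left): buffer="btxt" (len 4), cursors c1@0 c2@1 c3@2, authorship ....
After op 2 (insert('p')): buffer="pbptpxt" (len 7), cursors c1@1 c2@3 c3@5, authorship 1.2.3..
After op 3 (move_left): buffer="pbptpxt" (len 7), cursors c1@0 c2@2 c3@4, authorship 1.2.3..
After op 4 (insert('o')): buffer="opboptopxt" (len 10), cursors c1@1 c2@4 c3@7, authorship 11.22.33..
After op 5 (insert('y')): buffer="oypboyptoypxt" (len 13), cursors c1@2 c2@6 c3@10, authorship 111.222.333..
Authorship (.=original, N=cursor N): 1 1 1 . 2 2 2 . 3 3 3 . .
Index 0: author = 1

Answer: cursor 1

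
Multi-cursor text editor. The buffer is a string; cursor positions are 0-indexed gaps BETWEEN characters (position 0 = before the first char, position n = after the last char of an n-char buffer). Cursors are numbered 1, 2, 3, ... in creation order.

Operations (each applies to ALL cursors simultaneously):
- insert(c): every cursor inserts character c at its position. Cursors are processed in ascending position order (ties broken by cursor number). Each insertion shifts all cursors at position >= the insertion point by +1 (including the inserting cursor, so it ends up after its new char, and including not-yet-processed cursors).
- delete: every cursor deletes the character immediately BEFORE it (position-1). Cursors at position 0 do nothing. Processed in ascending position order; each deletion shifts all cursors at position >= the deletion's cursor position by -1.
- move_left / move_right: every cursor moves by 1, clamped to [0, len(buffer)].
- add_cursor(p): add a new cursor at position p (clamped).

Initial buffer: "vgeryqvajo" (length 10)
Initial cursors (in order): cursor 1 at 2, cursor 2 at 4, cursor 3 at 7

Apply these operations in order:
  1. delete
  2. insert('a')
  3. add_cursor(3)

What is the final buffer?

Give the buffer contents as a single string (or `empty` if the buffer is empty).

Answer: vaeayqaajo

Derivation:
After op 1 (delete): buffer="veyqajo" (len 7), cursors c1@1 c2@2 c3@4, authorship .......
After op 2 (insert('a')): buffer="vaeayqaajo" (len 10), cursors c1@2 c2@4 c3@7, authorship .1.2..3...
After op 3 (add_cursor(3)): buffer="vaeayqaajo" (len 10), cursors c1@2 c4@3 c2@4 c3@7, authorship .1.2..3...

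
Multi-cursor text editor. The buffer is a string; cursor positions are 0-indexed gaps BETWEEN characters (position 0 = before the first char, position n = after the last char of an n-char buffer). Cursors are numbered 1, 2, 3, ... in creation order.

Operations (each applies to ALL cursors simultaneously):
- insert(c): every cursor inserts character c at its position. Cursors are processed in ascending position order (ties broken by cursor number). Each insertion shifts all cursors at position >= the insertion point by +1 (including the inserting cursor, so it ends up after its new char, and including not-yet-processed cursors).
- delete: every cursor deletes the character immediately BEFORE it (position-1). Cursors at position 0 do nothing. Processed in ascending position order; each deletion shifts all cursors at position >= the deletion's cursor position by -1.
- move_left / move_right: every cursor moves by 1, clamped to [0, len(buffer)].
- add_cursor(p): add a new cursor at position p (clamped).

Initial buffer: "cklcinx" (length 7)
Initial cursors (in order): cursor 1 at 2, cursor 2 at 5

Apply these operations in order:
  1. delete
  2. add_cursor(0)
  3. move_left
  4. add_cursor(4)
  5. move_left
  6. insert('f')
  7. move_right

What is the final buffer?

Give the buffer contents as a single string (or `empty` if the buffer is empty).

Answer: ffcflcfnx

Derivation:
After op 1 (delete): buffer="clcnx" (len 5), cursors c1@1 c2@3, authorship .....
After op 2 (add_cursor(0)): buffer="clcnx" (len 5), cursors c3@0 c1@1 c2@3, authorship .....
After op 3 (move_left): buffer="clcnx" (len 5), cursors c1@0 c3@0 c2@2, authorship .....
After op 4 (add_cursor(4)): buffer="clcnx" (len 5), cursors c1@0 c3@0 c2@2 c4@4, authorship .....
After op 5 (move_left): buffer="clcnx" (len 5), cursors c1@0 c3@0 c2@1 c4@3, authorship .....
After op 6 (insert('f')): buffer="ffcflcfnx" (len 9), cursors c1@2 c3@2 c2@4 c4@7, authorship 13.2..4..
After op 7 (move_right): buffer="ffcflcfnx" (len 9), cursors c1@3 c3@3 c2@5 c4@8, authorship 13.2..4..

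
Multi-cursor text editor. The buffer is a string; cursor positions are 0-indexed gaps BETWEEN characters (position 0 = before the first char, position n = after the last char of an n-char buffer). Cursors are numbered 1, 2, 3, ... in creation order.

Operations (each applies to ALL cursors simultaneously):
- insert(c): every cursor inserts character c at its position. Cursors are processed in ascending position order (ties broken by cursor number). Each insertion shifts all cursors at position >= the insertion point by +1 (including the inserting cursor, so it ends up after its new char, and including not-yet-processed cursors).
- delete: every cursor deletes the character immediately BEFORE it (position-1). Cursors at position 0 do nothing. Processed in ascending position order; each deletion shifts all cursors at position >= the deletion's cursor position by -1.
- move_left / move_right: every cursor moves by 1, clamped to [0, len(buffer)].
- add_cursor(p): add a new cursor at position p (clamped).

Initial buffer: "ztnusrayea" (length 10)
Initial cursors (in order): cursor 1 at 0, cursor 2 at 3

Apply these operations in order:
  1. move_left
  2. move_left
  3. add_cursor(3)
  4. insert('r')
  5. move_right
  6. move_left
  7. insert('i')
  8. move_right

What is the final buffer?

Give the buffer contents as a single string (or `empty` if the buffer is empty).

Answer: rizritnriusrayea

Derivation:
After op 1 (move_left): buffer="ztnusrayea" (len 10), cursors c1@0 c2@2, authorship ..........
After op 2 (move_left): buffer="ztnusrayea" (len 10), cursors c1@0 c2@1, authorship ..........
After op 3 (add_cursor(3)): buffer="ztnusrayea" (len 10), cursors c1@0 c2@1 c3@3, authorship ..........
After op 4 (insert('r')): buffer="rzrtnrusrayea" (len 13), cursors c1@1 c2@3 c3@6, authorship 1.2..3.......
After op 5 (move_right): buffer="rzrtnrusrayea" (len 13), cursors c1@2 c2@4 c3@7, authorship 1.2..3.......
After op 6 (move_left): buffer="rzrtnrusrayea" (len 13), cursors c1@1 c2@3 c3@6, authorship 1.2..3.......
After op 7 (insert('i')): buffer="rizritnriusrayea" (len 16), cursors c1@2 c2@5 c3@9, authorship 11.22..33.......
After op 8 (move_right): buffer="rizritnriusrayea" (len 16), cursors c1@3 c2@6 c3@10, authorship 11.22..33.......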